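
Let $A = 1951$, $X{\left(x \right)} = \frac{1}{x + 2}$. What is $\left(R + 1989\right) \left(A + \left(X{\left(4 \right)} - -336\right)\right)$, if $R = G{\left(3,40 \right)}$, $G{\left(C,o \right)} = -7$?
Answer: $\frac{13599493}{3} \approx 4.5332 \cdot 10^{6}$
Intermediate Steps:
$X{\left(x \right)} = \frac{1}{2 + x}$
$R = -7$
$\left(R + 1989\right) \left(A + \left(X{\left(4 \right)} - -336\right)\right) = \left(-7 + 1989\right) \left(1951 + \left(\frac{1}{2 + 4} - -336\right)\right) = 1982 \left(1951 + \left(\frac{1}{6} + 336\right)\right) = 1982 \left(1951 + \frac{2017}{6}\right) = 1982 \cdot \frac{13723}{6} = \frac{13599493}{3}$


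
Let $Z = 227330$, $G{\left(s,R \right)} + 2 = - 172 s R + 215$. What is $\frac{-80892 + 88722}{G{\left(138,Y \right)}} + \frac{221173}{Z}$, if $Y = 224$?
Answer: $\frac{43485913249}{44764232290} \approx 0.97144$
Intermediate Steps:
$G{\left(s,R \right)} = 213 - 172 R s$ ($G{\left(s,R \right)} = -2 + \left(- 172 s R + 215\right) = -2 - \left(-215 + 172 R s\right) = 213 - 172 R s$)
$\frac{-80892 + 88722}{G{\left(138,Y \right)}} + \frac{221173}{Z} = \frac{-80892 + 88722}{213 - 38528 \cdot 138} + \frac{221173}{227330} = \frac{7830}{213 - 5316864} + 221173 \cdot \frac{1}{227330} = \frac{7830}{-5316651} + \frac{221173}{227330} = 7830 \left(- \frac{1}{5316651}\right) + \frac{221173}{227330} = - \frac{290}{196913} + \frac{221173}{227330} = \frac{43485913249}{44764232290}$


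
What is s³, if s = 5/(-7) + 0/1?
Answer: -125/343 ≈ -0.36443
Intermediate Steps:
s = -5/7 (s = 5*(-⅐) + 0*1 = -5/7 + 0 = -5/7 ≈ -0.71429)
s³ = (-5/7)³ = -125/343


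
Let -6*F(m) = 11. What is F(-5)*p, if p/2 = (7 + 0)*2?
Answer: -154/3 ≈ -51.333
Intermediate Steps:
p = 28 (p = 2*((7 + 0)*2) = 2*(7*2) = 2*14 = 28)
F(m) = -11/6 (F(m) = -⅙*11 = -11/6)
F(-5)*p = -11/6*28 = -154/3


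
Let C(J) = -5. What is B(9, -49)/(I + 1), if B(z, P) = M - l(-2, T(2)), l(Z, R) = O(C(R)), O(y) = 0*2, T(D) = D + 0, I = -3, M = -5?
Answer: 5/2 ≈ 2.5000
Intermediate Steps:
T(D) = D
O(y) = 0
l(Z, R) = 0
B(z, P) = -5 (B(z, P) = -5 - 1*0 = -5 + 0 = -5)
B(9, -49)/(I + 1) = -5/(-3 + 1) = -5/(-2) = -5*(-½) = 5/2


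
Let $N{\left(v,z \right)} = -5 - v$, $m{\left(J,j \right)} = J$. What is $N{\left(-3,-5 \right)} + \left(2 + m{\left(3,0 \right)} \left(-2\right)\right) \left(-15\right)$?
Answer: $58$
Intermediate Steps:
$N{\left(-3,-5 \right)} + \left(2 + m{\left(3,0 \right)} \left(-2\right)\right) \left(-15\right) = \left(-5 - -3\right) + \left(2 + 3 \left(-2\right)\right) \left(-15\right) = \left(-5 + 3\right) + \left(2 - 6\right) \left(-15\right) = -2 - -60 = -2 + 60 = 58$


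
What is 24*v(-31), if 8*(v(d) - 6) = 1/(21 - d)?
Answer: 7491/52 ≈ 144.06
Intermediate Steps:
v(d) = 6 + 1/(8*(21 - d))
24*v(-31) = 24*((-1009 + 48*(-31))/(8*(-21 - 31))) = 24*((⅛)*(-1009 - 1488)/(-52)) = 24*((⅛)*(-1/52)*(-2497)) = 24*(2497/416) = 7491/52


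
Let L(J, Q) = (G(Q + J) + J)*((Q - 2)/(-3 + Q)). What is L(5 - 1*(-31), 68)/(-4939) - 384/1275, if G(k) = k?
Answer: -818536/2480725 ≈ -0.32996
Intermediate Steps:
L(J, Q) = (-2 + Q)*(Q + 2*J)/(-3 + Q) (L(J, Q) = ((Q + J) + J)*((Q - 2)/(-3 + Q)) = ((J + Q) + J)*((-2 + Q)/(-3 + Q)) = (Q + 2*J)*((-2 + Q)/(-3 + Q)) = (-2 + Q)*(Q + 2*J)/(-3 + Q))
L(5 - 1*(-31), 68)/(-4939) - 384/1275 = ((-4*(5 - 1*(-31)) - 2*68 + (5 - 1*(-31))*68 + 68*((5 - 1*(-31)) + 68))/(-3 + 68))/(-4939) - 384/1275 = ((-4*(5 + 31) - 136 + (5 + 31)*68 + 68*((5 + 31) + 68))/65)*(-1/4939) - 384*1/1275 = ((-4*36 - 136 + 36*68 + 68*(36 + 68))/65)*(-1/4939) - 128/425 = ((-144 - 136 + 2448 + 68*104)/65)*(-1/4939) - 128/425 = ((-144 - 136 + 2448 + 7072)/65)*(-1/4939) - 128/425 = ((1/65)*9240)*(-1/4939) - 128/425 = (1848/13)*(-1/4939) - 128/425 = -168/5837 - 128/425 = -818536/2480725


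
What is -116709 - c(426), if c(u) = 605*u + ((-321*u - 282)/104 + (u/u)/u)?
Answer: -1033173227/2769 ≈ -3.7312e+5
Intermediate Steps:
c(u) = -141/52 + 1/u + 62599*u/104 (c(u) = 605*u + ((-282 - 321*u)*(1/104) + 1/u) = 605*u + ((-141/52 - 321*u/104) + 1/u) = 605*u + (-141/52 + 1/u - 321*u/104) = -141/52 + 1/u + 62599*u/104)
-116709 - c(426) = -116709 - (104 + 426*(-282 + 62599*426))/(104*426) = -116709 - (104 + 426*(-282 + 26667174))/(104*426) = -116709 - (104 + 426*26666892)/(104*426) = -116709 - (104 + 11360095992)/(104*426) = -116709 - 11360096096/(104*426) = -116709 - 1*710006006/2769 = -116709 - 710006006/2769 = -1033173227/2769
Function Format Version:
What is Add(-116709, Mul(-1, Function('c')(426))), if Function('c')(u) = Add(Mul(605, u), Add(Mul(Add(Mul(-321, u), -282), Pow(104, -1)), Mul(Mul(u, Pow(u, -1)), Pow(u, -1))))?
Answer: Rational(-1033173227, 2769) ≈ -3.7312e+5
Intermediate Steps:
Function('c')(u) = Add(Rational(-141, 52), Pow(u, -1), Mul(Rational(62599, 104), u)) (Function('c')(u) = Add(Mul(605, u), Add(Mul(Add(-282, Mul(-321, u)), Rational(1, 104)), Mul(1, Pow(u, -1)))) = Add(Mul(605, u), Add(Add(Rational(-141, 52), Mul(Rational(-321, 104), u)), Pow(u, -1))) = Add(Mul(605, u), Add(Rational(-141, 52), Pow(u, -1), Mul(Rational(-321, 104), u))) = Add(Rational(-141, 52), Pow(u, -1), Mul(Rational(62599, 104), u)))
Add(-116709, Mul(-1, Function('c')(426))) = Add(-116709, Mul(-1, Mul(Rational(1, 104), Pow(426, -1), Add(104, Mul(426, Add(-282, Mul(62599, 426))))))) = Add(-116709, Mul(-1, Mul(Rational(1, 104), Rational(1, 426), Add(104, Mul(426, Add(-282, 26667174)))))) = Add(-116709, Mul(-1, Mul(Rational(1, 104), Rational(1, 426), Add(104, Mul(426, 26666892))))) = Add(-116709, Mul(-1, Mul(Rational(1, 104), Rational(1, 426), Add(104, 11360095992)))) = Add(-116709, Mul(-1, Mul(Rational(1, 104), Rational(1, 426), 11360096096))) = Add(-116709, Mul(-1, Rational(710006006, 2769))) = Add(-116709, Rational(-710006006, 2769)) = Rational(-1033173227, 2769)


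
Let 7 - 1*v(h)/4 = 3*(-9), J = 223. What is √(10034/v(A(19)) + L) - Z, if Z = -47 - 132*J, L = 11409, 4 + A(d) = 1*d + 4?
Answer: 29483 + √13274093/34 ≈ 29590.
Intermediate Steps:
A(d) = d (A(d) = -4 + (1*d + 4) = -4 + (d + 4) = -4 + (4 + d) = d)
v(h) = 136 (v(h) = 28 - 12*(-9) = 28 - 4*(-27) = 28 + 108 = 136)
Z = -29483 (Z = -47 - 132*223 = -47 - 29436 = -29483)
√(10034/v(A(19)) + L) - Z = √(10034/136 + 11409) - 1*(-29483) = √(10034*(1/136) + 11409) + 29483 = √(5017/68 + 11409) + 29483 = √(780829/68) + 29483 = √13274093/34 + 29483 = 29483 + √13274093/34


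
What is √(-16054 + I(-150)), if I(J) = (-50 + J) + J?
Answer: 2*I*√4101 ≈ 128.08*I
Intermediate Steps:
I(J) = -50 + 2*J
√(-16054 + I(-150)) = √(-16054 + (-50 + 2*(-150))) = √(-16054 + (-50 - 300)) = √(-16054 - 350) = √(-16404) = 2*I*√4101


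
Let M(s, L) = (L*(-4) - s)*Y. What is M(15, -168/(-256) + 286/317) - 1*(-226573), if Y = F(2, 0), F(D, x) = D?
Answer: 287240715/1268 ≈ 2.2653e+5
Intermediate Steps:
Y = 2
M(s, L) = -8*L - 2*s (M(s, L) = (L*(-4) - s)*2 = (-4*L - s)*2 = (-s - 4*L)*2 = -8*L - 2*s)
M(15, -168/(-256) + 286/317) - 1*(-226573) = (-8*(-168/(-256) + 286/317) - 2*15) - 1*(-226573) = (-8*(-168*(-1/256) + 286*(1/317)) - 30) + 226573 = (-8*(21/32 + 286/317) - 30) + 226573 = (-8*15809/10144 - 30) + 226573 = (-15809/1268 - 30) + 226573 = -53849/1268 + 226573 = 287240715/1268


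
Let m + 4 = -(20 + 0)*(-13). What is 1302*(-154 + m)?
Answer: 132804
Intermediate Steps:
m = 256 (m = -4 - (20 + 0)*(-13) = -4 - 20*(-13) = -4 - 1*(-260) = -4 + 260 = 256)
1302*(-154 + m) = 1302*(-154 + 256) = 1302*102 = 132804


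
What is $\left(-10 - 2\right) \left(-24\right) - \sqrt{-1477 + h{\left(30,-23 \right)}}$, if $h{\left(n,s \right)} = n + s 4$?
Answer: $288 - 9 i \sqrt{19} \approx 288.0 - 39.23 i$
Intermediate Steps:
$h{\left(n,s \right)} = n + 4 s$
$\left(-10 - 2\right) \left(-24\right) - \sqrt{-1477 + h{\left(30,-23 \right)}} = \left(-10 - 2\right) \left(-24\right) - \sqrt{-1477 + \left(30 + 4 \left(-23\right)\right)} = \left(-12\right) \left(-24\right) - \sqrt{-1477 + \left(30 - 92\right)} = 288 - \sqrt{-1477 - 62} = 288 - \sqrt{-1539} = 288 - 9 i \sqrt{19}$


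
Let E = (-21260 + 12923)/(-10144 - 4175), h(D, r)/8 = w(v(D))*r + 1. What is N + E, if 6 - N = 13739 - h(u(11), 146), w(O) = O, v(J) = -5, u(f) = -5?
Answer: -93380966/4773 ≈ -19564.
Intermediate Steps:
h(D, r) = 8 - 40*r (h(D, r) = 8*(-5*r + 1) = 8*(1 - 5*r) = 8 - 40*r)
N = -19565 (N = 6 - (13739 - (8 - 40*146)) = 6 - (13739 - (8 - 5840)) = 6 - (13739 - 1*(-5832)) = 6 - (13739 + 5832) = 6 - 1*19571 = 6 - 19571 = -19565)
E = 2779/4773 (E = -8337/(-14319) = -8337*(-1/14319) = 2779/4773 ≈ 0.58223)
N + E = -19565 + 2779/4773 = -93380966/4773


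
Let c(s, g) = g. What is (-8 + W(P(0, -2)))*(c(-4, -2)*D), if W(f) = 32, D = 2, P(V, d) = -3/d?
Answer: -96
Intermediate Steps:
(-8 + W(P(0, -2)))*(c(-4, -2)*D) = (-8 + 32)*(-2*2) = 24*(-4) = -96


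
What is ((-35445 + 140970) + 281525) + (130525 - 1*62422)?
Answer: 455153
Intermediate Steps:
((-35445 + 140970) + 281525) + (130525 - 1*62422) = (105525 + 281525) + (130525 - 62422) = 387050 + 68103 = 455153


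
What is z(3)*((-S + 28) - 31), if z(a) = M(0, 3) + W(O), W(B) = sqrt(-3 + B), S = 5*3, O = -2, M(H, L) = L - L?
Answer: -18*I*sqrt(5) ≈ -40.249*I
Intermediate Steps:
M(H, L) = 0
S = 15
z(a) = I*sqrt(5) (z(a) = 0 + sqrt(-3 - 2) = 0 + sqrt(-5) = 0 + I*sqrt(5) = I*sqrt(5))
z(3)*((-S + 28) - 31) = (I*sqrt(5))*((-1*15 + 28) - 31) = (I*sqrt(5))*((-15 + 28) - 31) = (I*sqrt(5))*(13 - 31) = (I*sqrt(5))*(-18) = -18*I*sqrt(5)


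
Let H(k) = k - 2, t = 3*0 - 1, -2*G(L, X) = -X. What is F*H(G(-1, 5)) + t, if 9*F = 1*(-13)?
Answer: -31/18 ≈ -1.7222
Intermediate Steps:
G(L, X) = X/2 (G(L, X) = -(-1)*X/2 = X/2)
t = -1 (t = 0 - 1 = -1)
H(k) = -2 + k
F = -13/9 (F = (1*(-13))/9 = (⅑)*(-13) = -13/9 ≈ -1.4444)
F*H(G(-1, 5)) + t = -13*(-2 + (½)*5)/9 - 1 = -13*(-2 + 5/2)/9 - 1 = -13/9*½ - 1 = -13/18 - 1 = -31/18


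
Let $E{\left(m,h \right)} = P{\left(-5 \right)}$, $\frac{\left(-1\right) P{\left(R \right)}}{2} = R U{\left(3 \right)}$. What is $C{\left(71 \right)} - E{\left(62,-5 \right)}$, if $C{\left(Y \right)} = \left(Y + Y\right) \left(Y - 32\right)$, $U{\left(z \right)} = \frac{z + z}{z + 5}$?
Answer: $\frac{11061}{2} \approx 5530.5$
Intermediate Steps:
$U{\left(z \right)} = \frac{2 z}{5 + z}$
$P{\left(R \right)} = - \frac{3 R}{2}$ ($P{\left(R \right)} = - 2 R 2 \cdot 3 \frac{1}{5 + 3} = - 2 R 2 \cdot 3 \cdot \frac{1}{8} = - 2 R \frac{3}{4} = - 2 \frac{3 R}{4} = - \frac{3 R}{2}$)
$E{\left(m,h \right)} = \frac{15}{2}$ ($E{\left(m,h \right)} = \left(- \frac{3}{2}\right) \left(-5\right) = \frac{15}{2}$)
$C{\left(Y \right)} = 2 Y \left(-32 + Y\right)$
$C{\left(71 \right)} - E{\left(62,-5 \right)} = 2 \cdot 71 \left(-32 + 71\right) - \frac{15}{2} = 2 \cdot 71 \cdot 39 - \frac{15}{2} = 5538 - \frac{15}{2} = \frac{11061}{2}$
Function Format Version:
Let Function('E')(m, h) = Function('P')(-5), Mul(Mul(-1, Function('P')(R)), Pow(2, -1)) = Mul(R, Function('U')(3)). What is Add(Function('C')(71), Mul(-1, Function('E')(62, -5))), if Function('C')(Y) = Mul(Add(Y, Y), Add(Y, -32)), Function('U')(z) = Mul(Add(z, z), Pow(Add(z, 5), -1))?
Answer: Rational(11061, 2) ≈ 5530.5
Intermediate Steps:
Function('U')(z) = Mul(2, z, Pow(Add(5, z), -1)) (Function('U')(z) = Mul(Mul(2, z), Pow(Add(5, z), -1)) = Mul(2, z, Pow(Add(5, z), -1)))
Function('P')(R) = Mul(Rational(-3, 2), R) (Function('P')(R) = Mul(-2, Mul(R, Mul(2, 3, Pow(Add(5, 3), -1)))) = Mul(-2, Mul(R, Mul(2, 3, Pow(8, -1)))) = Mul(-2, Mul(R, Mul(2, 3, Rational(1, 8)))) = Mul(-2, Mul(R, Rational(3, 4))) = Mul(-2, Mul(Rational(3, 4), R)) = Mul(Rational(-3, 2), R))
Function('E')(m, h) = Rational(15, 2) (Function('E')(m, h) = Mul(Rational(-3, 2), -5) = Rational(15, 2))
Function('C')(Y) = Mul(2, Y, Add(-32, Y)) (Function('C')(Y) = Mul(Mul(2, Y), Add(-32, Y)) = Mul(2, Y, Add(-32, Y)))
Add(Function('C')(71), Mul(-1, Function('E')(62, -5))) = Add(Mul(2, 71, Add(-32, 71)), Mul(-1, Rational(15, 2))) = Add(Mul(2, 71, 39), Rational(-15, 2)) = Add(5538, Rational(-15, 2)) = Rational(11061, 2)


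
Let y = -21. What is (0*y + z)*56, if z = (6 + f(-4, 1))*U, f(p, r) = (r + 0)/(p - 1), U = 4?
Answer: 6496/5 ≈ 1299.2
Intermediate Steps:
f(p, r) = r/(-1 + p)
z = 116/5 (z = (6 + 1/(-1 - 4))*4 = (6 + 1/(-5))*4 = (6 + 1*(-⅕))*4 = (6 - ⅕)*4 = (29/5)*4 = 116/5 ≈ 23.200)
(0*y + z)*56 = (0*(-21) + 116/5)*56 = (0 + 116/5)*56 = (116/5)*56 = 6496/5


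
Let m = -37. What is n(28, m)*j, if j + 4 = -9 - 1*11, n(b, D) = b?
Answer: -672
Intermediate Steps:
j = -24 (j = -4 + (-9 - 1*11) = -4 + (-9 - 11) = -4 - 20 = -24)
n(28, m)*j = 28*(-24) = -672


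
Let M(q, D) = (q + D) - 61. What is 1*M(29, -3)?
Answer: -35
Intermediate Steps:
M(q, D) = -61 + D + q (M(q, D) = (D + q) - 61 = -61 + D + q)
1*M(29, -3) = 1*(-61 - 3 + 29) = 1*(-35) = -35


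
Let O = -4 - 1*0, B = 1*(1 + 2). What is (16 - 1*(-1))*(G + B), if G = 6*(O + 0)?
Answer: -357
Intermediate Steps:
B = 3 (B = 1*3 = 3)
O = -4 (O = -4 + 0 = -4)
G = -24 (G = 6*(-4 + 0) = 6*(-4) = -24)
(16 - 1*(-1))*(G + B) = (16 - 1*(-1))*(-24 + 3) = (16 + 1)*(-21) = 17*(-21) = -357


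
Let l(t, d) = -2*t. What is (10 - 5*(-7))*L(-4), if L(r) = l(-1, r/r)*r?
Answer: -360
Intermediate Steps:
L(r) = 2*r (L(r) = (-2*(-1))*r = 2*r)
(10 - 5*(-7))*L(-4) = (10 - 5*(-7))*(2*(-4)) = (10 + 35)*(-8) = 45*(-8) = -360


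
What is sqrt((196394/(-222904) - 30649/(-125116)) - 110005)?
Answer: 2*I*sqrt(172635872907190712387)/79229707 ≈ 331.67*I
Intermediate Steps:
sqrt((196394/(-222904) - 30649/(-125116)) - 110005) = sqrt((196394*(-1/222904) - 30649*(-1/125116)) - 110005) = sqrt((-8927/10132 + 30649/125116) - 110005) = sqrt(-50398429/79229707 - 110005) = sqrt(-8715714316964/79229707) = 2*I*sqrt(172635872907190712387)/79229707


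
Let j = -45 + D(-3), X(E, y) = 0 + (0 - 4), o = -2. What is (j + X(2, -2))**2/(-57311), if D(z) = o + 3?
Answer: -2304/57311 ≈ -0.040202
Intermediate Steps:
D(z) = 1 (D(z) = -2 + 3 = 1)
X(E, y) = -4 (X(E, y) = 0 - 4 = -4)
j = -44 (j = -45 + 1 = -44)
(j + X(2, -2))**2/(-57311) = (-44 - 4)**2/(-57311) = (-48)**2*(-1/57311) = 2304*(-1/57311) = -2304/57311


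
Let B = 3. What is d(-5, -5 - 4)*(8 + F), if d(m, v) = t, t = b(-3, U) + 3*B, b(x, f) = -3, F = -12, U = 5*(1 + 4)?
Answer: -24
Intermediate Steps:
U = 25 (U = 5*5 = 25)
t = 6 (t = -3 + 3*3 = -3 + 9 = 6)
d(m, v) = 6
d(-5, -5 - 4)*(8 + F) = 6*(8 - 12) = 6*(-4) = -24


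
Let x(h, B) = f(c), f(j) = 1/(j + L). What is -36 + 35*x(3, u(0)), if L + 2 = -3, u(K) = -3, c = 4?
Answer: -71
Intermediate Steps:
L = -5 (L = -2 - 3 = -5)
f(j) = 1/(-5 + j) (f(j) = 1/(j - 5) = 1/(-5 + j))
x(h, B) = -1 (x(h, B) = 1/(-5 + 4) = 1/(-1) = -1)
-36 + 35*x(3, u(0)) = -36 + 35*(-1) = -36 - 35 = -71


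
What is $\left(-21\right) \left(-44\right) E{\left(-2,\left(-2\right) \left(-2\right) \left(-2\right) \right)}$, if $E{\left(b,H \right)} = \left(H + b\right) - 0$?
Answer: $-9240$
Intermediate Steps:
$E{\left(b,H \right)} = H + b$ ($E{\left(b,H \right)} = \left(H + b\right) + 0 = H + b$)
$\left(-21\right) \left(-44\right) E{\left(-2,\left(-2\right) \left(-2\right) \left(-2\right) \right)} = \left(-21\right) \left(-44\right) \left(\left(-2\right) \left(-2\right) \left(-2\right) - 2\right) = 924 \left(4 \left(-2\right) - 2\right) = 924 \left(-8 - 2\right) = 924 \left(-10\right) = -9240$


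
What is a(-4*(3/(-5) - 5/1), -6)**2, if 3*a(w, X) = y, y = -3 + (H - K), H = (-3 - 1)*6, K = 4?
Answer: 961/9 ≈ 106.78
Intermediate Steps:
H = -24 (H = -4*6 = -24)
y = -31 (y = -3 + (-24 - 1*4) = -3 + (-24 - 4) = -3 - 28 = -31)
a(w, X) = -31/3 (a(w, X) = (1/3)*(-31) = -31/3)
a(-4*(3/(-5) - 5/1), -6)**2 = (-31/3)**2 = 961/9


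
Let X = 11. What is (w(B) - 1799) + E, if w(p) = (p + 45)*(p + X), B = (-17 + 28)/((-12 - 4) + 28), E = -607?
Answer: -267671/144 ≈ -1858.8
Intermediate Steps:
B = 11/12 (B = 11/(-16 + 28) = 11/12 ≈ 0.91667)
w(p) = (11 + p)*(45 + p) (w(p) = (p + 45)*(p + 11) = (45 + p)*(11 + p) = (11 + p)*(45 + p))
(w(B) - 1799) + E = ((495 + (11/12)² + 56*(11/12)) - 1799) - 607 = ((495 + 121/144 + 154/3) - 1799) - 607 = (78793/144 - 1799) - 607 = -180263/144 - 607 = -267671/144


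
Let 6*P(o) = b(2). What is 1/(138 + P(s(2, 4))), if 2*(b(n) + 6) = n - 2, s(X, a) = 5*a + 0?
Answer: 1/137 ≈ 0.0072993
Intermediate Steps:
s(X, a) = 5*a
b(n) = -7 + n/2 (b(n) = -6 + (n - 2)/2 = -6 + (-2 + n)/2 = -6 + (-1 + n/2) = -7 + n/2)
P(o) = -1 (P(o) = (-7 + (½)*2)/6 = (-7 + 1)/6 = (⅙)*(-6) = -1)
1/(138 + P(s(2, 4))) = 1/(138 - 1) = 1/137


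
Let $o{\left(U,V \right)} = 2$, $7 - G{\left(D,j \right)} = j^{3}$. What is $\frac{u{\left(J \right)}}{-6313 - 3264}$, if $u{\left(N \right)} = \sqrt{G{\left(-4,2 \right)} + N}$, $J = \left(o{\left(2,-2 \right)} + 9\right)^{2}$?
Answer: $- \frac{2 \sqrt{30}}{9577} \approx -0.0011438$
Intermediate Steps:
$G{\left(D,j \right)} = 7 - j^{3}$
$J = 121$ ($J = \left(2 + 9\right)^{2} = 11^{2} = 121$)
$u{\left(N \right)} = \sqrt{-1 + N}$ ($u{\left(N \right)} = \sqrt{\left(7 - 2^{3}\right) + N} = \sqrt{\left(7 - 8\right) + N} = \sqrt{-1 + N}$)
$\frac{u{\left(J \right)}}{-6313 - 3264} = \frac{\sqrt{-1 + 121}}{-6313 - 3264} = \frac{\sqrt{120}}{-6313 - 3264} = \frac{2 \sqrt{30}}{-9577} = 2 \sqrt{30} \left(- \frac{1}{9577}\right) = - \frac{2 \sqrt{30}}{9577}$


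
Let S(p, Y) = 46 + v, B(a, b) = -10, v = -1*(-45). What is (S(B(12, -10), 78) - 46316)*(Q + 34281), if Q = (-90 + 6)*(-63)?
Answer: -1829261925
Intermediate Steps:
v = 45
Q = 5292 (Q = -84*(-63) = 5292)
S(p, Y) = 91 (S(p, Y) = 46 + 45 = 91)
(S(B(12, -10), 78) - 46316)*(Q + 34281) = (91 - 46316)*(5292 + 34281) = -46225*39573 = -1829261925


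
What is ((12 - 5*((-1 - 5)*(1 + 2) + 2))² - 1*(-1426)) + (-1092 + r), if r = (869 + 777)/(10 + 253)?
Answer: 2315520/263 ≈ 8804.3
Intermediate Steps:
r = 1646/263 ≈ 6.2586
((12 - 5*((-1 - 5)*(1 + 2) + 2))² - 1*(-1426)) + (-1092 + r) = ((12 - 5*((-1 - 5)*(1 + 2) + 2))² - 1*(-1426)) + (-1092 + 1646/263) = ((12 - 5*(-6*3 + 2))² + 1426) - 285550/263 = ((12 - 5*(-18 + 2))² + 1426) - 285550/263 = ((12 - 5*(-16))² + 1426) - 285550/263 = ((12 + 80)² + 1426) - 285550/263 = (92² + 1426) - 285550/263 = (8464 + 1426) - 285550/263 = 9890 - 285550/263 = 2315520/263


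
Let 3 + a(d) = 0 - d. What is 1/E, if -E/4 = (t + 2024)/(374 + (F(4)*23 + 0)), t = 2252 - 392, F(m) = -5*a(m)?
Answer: -1179/15536 ≈ -0.075888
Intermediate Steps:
a(d) = -3 - d (a(d) = -3 + (0 - d) = -3 - d)
F(m) = 15 + 5*m (F(m) = -5*(-3 - m) = 15 + 5*m)
t = 1860
E = -15536/1179 (E = -4*(1860 + 2024)/(374 + ((15 + 5*4)*23 + 0)) = -15536/(374 + ((15 + 20)*23 + 0)) = -15536/(374 + (35*23 + 0)) = -15536/(374 + (805 + 0)) = -15536/(374 + 805) = -15536/1179 ≈ -13.177)
1/E = 1/(-15536/1179) = -1179/15536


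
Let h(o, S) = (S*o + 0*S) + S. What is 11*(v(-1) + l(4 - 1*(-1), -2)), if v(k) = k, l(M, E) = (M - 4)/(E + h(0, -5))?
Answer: -88/7 ≈ -12.571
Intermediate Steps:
h(o, S) = S + S*o (h(o, S) = (S*o + 0) + S = S*o + S = S + S*o)
l(M, E) = (-4 + M)/(-5 + E) (l(M, E) = (M - 4)/(E - 5*(1 + 0)) = (-4 + M)/(E - 5*1) = (-4 + M)/(E - 5) = (-4 + M)/(-5 + E))
11*(v(-1) + l(4 - 1*(-1), -2)) = 11*(-1 + (-4 + (4 - 1*(-1)))/(-5 - 2)) = 11*(-1 + (-4 + (4 + 1))/(-7)) = 11*(-1 - (-4 + 5)/7) = 11*(-1 - ⅐*1) = 11*(-1 - ⅐) = 11*(-8/7) = -88/7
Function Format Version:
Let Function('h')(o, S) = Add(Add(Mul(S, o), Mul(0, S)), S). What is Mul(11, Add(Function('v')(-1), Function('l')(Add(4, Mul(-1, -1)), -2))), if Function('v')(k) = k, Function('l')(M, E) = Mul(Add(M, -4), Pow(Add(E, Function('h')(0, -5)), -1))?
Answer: Rational(-88, 7) ≈ -12.571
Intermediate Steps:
Function('h')(o, S) = Add(S, Mul(S, o)) (Function('h')(o, S) = Add(Add(Mul(S, o), 0), S) = Add(Mul(S, o), S) = Add(S, Mul(S, o)))
Function('l')(M, E) = Mul(Pow(Add(-5, E), -1), Add(-4, M)) (Function('l')(M, E) = Mul(Add(M, -4), Pow(Add(E, Mul(-5, Add(1, 0))), -1)) = Mul(Add(-4, M), Pow(Add(E, Mul(-5, 1)), -1)) = Mul(Add(-4, M), Pow(Add(E, -5), -1)) = Mul(Add(-4, M), Pow(Add(-5, E), -1)) = Mul(Pow(Add(-5, E), -1), Add(-4, M)))
Mul(11, Add(Function('v')(-1), Function('l')(Add(4, Mul(-1, -1)), -2))) = Mul(11, Add(-1, Mul(Pow(Add(-5, -2), -1), Add(-4, Add(4, Mul(-1, -1)))))) = Mul(11, Add(-1, Mul(Pow(-7, -1), Add(-4, Add(4, 1))))) = Mul(11, Add(-1, Mul(Rational(-1, 7), Add(-4, 5)))) = Mul(11, Add(-1, Mul(Rational(-1, 7), 1))) = Mul(11, Add(-1, Rational(-1, 7))) = Mul(11, Rational(-8, 7)) = Rational(-88, 7)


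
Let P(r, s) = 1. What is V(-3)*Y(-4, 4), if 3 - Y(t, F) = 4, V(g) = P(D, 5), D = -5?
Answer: -1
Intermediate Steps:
V(g) = 1
Y(t, F) = -1 (Y(t, F) = 3 - 1*4 = 3 - 4 = -1)
V(-3)*Y(-4, 4) = 1*(-1) = -1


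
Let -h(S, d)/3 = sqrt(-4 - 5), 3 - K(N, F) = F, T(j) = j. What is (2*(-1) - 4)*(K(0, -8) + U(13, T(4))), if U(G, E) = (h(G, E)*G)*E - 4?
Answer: -42 + 2808*I ≈ -42.0 + 2808.0*I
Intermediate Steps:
K(N, F) = 3 - F
h(S, d) = -9*I (h(S, d) = -3*sqrt(-4 - 5) = -9*I)
U(G, E) = -4 - 9*I*E*G (U(G, E) = ((-9*I)*G)*E - 4 = (-9*I*G)*E - 4 = -9*I*E*G - 4 = -4 - 9*I*E*G)
(2*(-1) - 4)*(K(0, -8) + U(13, T(4))) = (2*(-1) - 4)*((3 - 1*(-8)) + (-4 - 9*I*4*13)) = (-2 - 4)*((3 + 8) + (-4 - 468*I)) = -6*(11 + (-4 - 468*I)) = -6*(7 - 468*I) = -42 + 2808*I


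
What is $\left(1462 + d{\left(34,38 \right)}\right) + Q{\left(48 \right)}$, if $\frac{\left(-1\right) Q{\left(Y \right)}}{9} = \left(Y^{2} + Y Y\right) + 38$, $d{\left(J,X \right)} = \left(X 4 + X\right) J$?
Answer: $-33892$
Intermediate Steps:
$d{\left(J,X \right)} = 5 J X$ ($d{\left(J,X \right)} = \left(4 X + X\right) J = 5 X J = 5 J X$)
$Q{\left(Y \right)} = -342 - 18 Y^{2}$ ($Q{\left(Y \right)} = - 9 \left(\left(Y^{2} + Y Y\right) + 38\right) = - 9 \left(\left(Y^{2} + Y^{2}\right) + 38\right) = - 9 \left(2 Y^{2} + 38\right) = - 9 \left(38 + 2 Y^{2}\right) = -342 - 18 Y^{2}$)
$\left(1462 + d{\left(34,38 \right)}\right) + Q{\left(48 \right)} = \left(1462 + 5 \cdot 34 \cdot 38\right) - \left(342 + 18 \cdot 48^{2}\right) = \left(1462 + 6460\right) - 41814 = 7922 - 41814 = -33892$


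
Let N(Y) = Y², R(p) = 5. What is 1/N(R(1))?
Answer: 1/25 ≈ 0.040000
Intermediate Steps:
1/N(R(1)) = 1/(5²) = 1/25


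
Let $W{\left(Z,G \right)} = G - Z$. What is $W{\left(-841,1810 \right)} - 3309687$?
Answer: $-3307036$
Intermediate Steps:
$W{\left(-841,1810 \right)} - 3309687 = \left(1810 - -841\right) - 3309687 = \left(1810 + 841\right) - 3309687 = 2651 - 3309687 = -3307036$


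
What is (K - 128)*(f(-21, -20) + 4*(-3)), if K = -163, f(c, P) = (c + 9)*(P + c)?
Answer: -139680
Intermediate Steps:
f(c, P) = (9 + c)*(P + c)
(K - 128)*(f(-21, -20) + 4*(-3)) = (-163 - 128)*(((-21)² + 9*(-20) + 9*(-21) - 20*(-21)) + 4*(-3)) = -291*((441 - 180 - 189 + 420) - 12) = -291*(492 - 12) = -291*480 = -139680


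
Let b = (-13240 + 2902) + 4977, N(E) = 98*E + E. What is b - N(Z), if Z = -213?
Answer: 15726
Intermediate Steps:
N(E) = 99*E
b = -5361 (b = -10338 + 4977 = -5361)
b - N(Z) = -5361 - 99*(-213) = -5361 - 1*(-21087) = -5361 + 21087 = 15726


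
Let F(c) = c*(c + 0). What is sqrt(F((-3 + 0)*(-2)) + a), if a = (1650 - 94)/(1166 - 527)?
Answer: 4*sqrt(108985)/213 ≈ 6.1996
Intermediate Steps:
a = 1556/639 ≈ 2.4351
F(c) = c**2 (F(c) = c*c = c**2)
sqrt(F((-3 + 0)*(-2)) + a) = sqrt(((-3 + 0)*(-2))**2 + 1556/639) = sqrt((-3*(-2))**2 + 1556/639) = sqrt(6**2 + 1556/639) = sqrt(36 + 1556/639) = sqrt(24560/639) = 4*sqrt(108985)/213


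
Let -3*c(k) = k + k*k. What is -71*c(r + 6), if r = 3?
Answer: 2130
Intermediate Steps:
c(k) = -k/3 - k²/3 (c(k) = -(k + k*k)/3 = -(k + k²)/3 = -k/3 - k²/3)
-71*c(r + 6) = -(-71)*(3 + 6)*(1 + (3 + 6))/3 = -(-71)*9*(1 + 9)/3 = -(-71)*9*10/3 = -71*(-30) = 2130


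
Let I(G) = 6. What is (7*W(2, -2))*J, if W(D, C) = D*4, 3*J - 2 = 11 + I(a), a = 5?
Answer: 1064/3 ≈ 354.67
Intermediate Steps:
J = 19/3 (J = ⅔ + (11 + 6)/3 = ⅔ + (⅓)*17 = ⅔ + 17/3 = 19/3 ≈ 6.3333)
W(D, C) = 4*D
(7*W(2, -2))*J = (7*(4*2))*(19/3) = (7*8)*(19/3) = 56*(19/3) = 1064/3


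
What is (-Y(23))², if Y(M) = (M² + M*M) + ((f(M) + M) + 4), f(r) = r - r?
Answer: 1177225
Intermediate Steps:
f(r) = 0
Y(M) = 4 + M + 2*M² (Y(M) = (M² + M*M) + ((0 + M) + 4) = (M² + M²) + (M + 4) = 2*M² + (4 + M) = 4 + M + 2*M²)
(-Y(23))² = (-(4 + 23 + 2*23²))² = (-(4 + 23 + 2*529))² = (-(4 + 23 + 1058))² = (-1*1085)² = (-1085)² = 1177225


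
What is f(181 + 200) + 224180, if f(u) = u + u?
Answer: 224942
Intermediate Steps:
f(u) = 2*u
f(181 + 200) + 224180 = 2*(181 + 200) + 224180 = 2*381 + 224180 = 762 + 224180 = 224942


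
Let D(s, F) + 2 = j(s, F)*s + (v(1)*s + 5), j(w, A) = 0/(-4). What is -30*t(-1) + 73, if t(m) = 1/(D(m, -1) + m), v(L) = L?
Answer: 43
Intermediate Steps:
j(w, A) = 0 (j(w, A) = 0*(-¼) = 0)
D(s, F) = 3 + s (D(s, F) = -2 + (0*s + (1*s + 5)) = -2 + (0 + (s + 5)) = -2 + (0 + (5 + s)) = -2 + (5 + s) = 3 + s)
t(m) = 1/(3 + 2*m) (t(m) = 1/((3 + m) + m) = 1/(3 + 2*m))
-30*t(-1) + 73 = -30/(3 + 2*(-1)) + 73 = -30/(3 - 2) + 73 = -30/1 + 73 = -30*1 + 73 = -30 + 73 = 43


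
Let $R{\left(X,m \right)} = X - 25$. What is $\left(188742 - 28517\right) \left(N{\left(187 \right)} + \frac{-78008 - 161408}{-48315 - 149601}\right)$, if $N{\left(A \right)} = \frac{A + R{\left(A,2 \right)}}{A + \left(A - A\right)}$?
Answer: $\frac{268243690325}{544269} \approx 4.9285 \cdot 10^{5}$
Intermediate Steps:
$R{\left(X,m \right)} = -25 + X$
$N{\left(A \right)} = \frac{-25 + 2 A}{A}$ ($N{\left(A \right)} = \frac{A + \left(-25 + A\right)}{A + \left(A - A\right)} = \frac{-25 + 2 A}{A + 0} = \frac{-25 + 2 A}{A}$)
$\left(188742 - 28517\right) \left(N{\left(187 \right)} + \frac{-78008 - 161408}{-48315 - 149601}\right) = \left(188742 - 28517\right) \left(\left(2 - \frac{25}{187}\right) + \frac{-78008 - 161408}{-48315 - 149601}\right) = 160225 \left(\left(2 - \frac{25}{187}\right) - \frac{239416}{-197916}\right) = 160225 \left(\left(2 - \frac{25}{187}\right) - - \frac{59854}{49479}\right) = 160225 \left(\frac{349}{187} + \frac{59854}{49479}\right) = 160225 \cdot \frac{28460869}{9252573} = \frac{268243690325}{544269}$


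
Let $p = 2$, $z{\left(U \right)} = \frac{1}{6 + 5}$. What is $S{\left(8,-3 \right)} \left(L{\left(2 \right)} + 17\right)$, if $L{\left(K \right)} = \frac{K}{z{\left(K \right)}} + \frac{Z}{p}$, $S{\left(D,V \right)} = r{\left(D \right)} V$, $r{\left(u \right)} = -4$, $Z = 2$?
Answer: $480$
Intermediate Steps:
$z{\left(U \right)} = \frac{1}{11}$
$S{\left(D,V \right)} = - 4 V$
$L{\left(K \right)} = 1 + 11 K$ ($L{\left(K \right)} = K \frac{1}{\frac{1}{11}} + \frac{2}{2} = K 11 + 2 \cdot \frac{1}{2} = 11 K + 1 = 1 + 11 K$)
$S{\left(8,-3 \right)} \left(L{\left(2 \right)} + 17\right) = \left(-4\right) \left(-3\right) \left(\left(1 + 11 \cdot 2\right) + 17\right) = 12 \left(\left(1 + 22\right) + 17\right) = 12 \left(23 + 17\right) = 12 \cdot 40 = 480$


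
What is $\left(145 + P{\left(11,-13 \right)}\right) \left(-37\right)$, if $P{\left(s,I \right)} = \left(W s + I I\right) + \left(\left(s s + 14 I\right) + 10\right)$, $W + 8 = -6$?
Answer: $-4033$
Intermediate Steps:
$W = -14$ ($W = -8 - 6 = -14$)
$P{\left(s,I \right)} = 10 + I^{2} + s^{2} - 14 s + 14 I$ ($P{\left(s,I \right)} = \left(- 14 s + I I\right) + \left(\left(s s + 14 I\right) + 10\right) = \left(- 14 s + I^{2}\right) + \left(\left(s^{2} + 14 I\right) + 10\right) = \left(I^{2} - 14 s\right) + \left(10 + s^{2} + 14 I\right) = 10 + I^{2} + s^{2} - 14 s + 14 I$)
$\left(145 + P{\left(11,-13 \right)}\right) \left(-37\right) = \left(145 + \left(10 + \left(-13\right)^{2} + 11^{2} - 154 + 14 \left(-13\right)\right)\right) \left(-37\right) = \left(145 + \left(10 + 169 + 121 - 154 - 182\right)\right) \left(-37\right) = \left(145 - 36\right) \left(-37\right) = 109 \left(-37\right) = -4033$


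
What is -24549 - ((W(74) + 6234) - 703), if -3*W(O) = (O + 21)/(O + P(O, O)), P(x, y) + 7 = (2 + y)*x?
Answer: -513555745/17073 ≈ -30080.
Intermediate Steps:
P(x, y) = -7 + x*(2 + y) (P(x, y) = -7 + (2 + y)*x = -7 + x*(2 + y))
W(O) = -(21 + O)/(3*(-7 + O² + 3*O)) (W(O) = -(O + 21)/(3*(O + (-7 + 2*O + O*O))) = -(21 + O)/(3*(O + (-7 + 2*O + O²))) = -(21 + O)/(3*(O + (-7 + O² + 2*O))) = -(21 + O)/(3*(-7 + O² + 3*O)))
-24549 - ((W(74) + 6234) - 703) = -24549 - (((-21 - 1*74)/(3*(-7 + 74² + 3*74)) + 6234) - 703) = -24549 - (((-21 - 74)/(3*(-7 + 5476 + 222)) + 6234) - 703) = -24549 - (((⅓)*(-95)/5691 + 6234) - 703) = -24549 - (((⅓)*(1/5691)*(-95) + 6234) - 703) = -24549 - ((-95/17073 + 6234) - 703) = -24549 - (106432987/17073 - 703) = -24549 - 1*94430668/17073 = -24549 - 94430668/17073 = -513555745/17073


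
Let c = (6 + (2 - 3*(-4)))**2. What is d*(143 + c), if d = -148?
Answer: -80364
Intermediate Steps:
c = 400 (c = (6 + (2 + 12))**2 = (6 + 14)**2 = 20**2 = 400)
d*(143 + c) = -148*(143 + 400) = -148*543 = -80364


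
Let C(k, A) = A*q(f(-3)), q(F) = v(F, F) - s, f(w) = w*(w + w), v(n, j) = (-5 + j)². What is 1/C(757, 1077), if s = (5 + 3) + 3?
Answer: 1/170166 ≈ 5.8766e-6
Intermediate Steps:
s = 11 (s = 8 + 3 = 11)
f(w) = 2*w² (f(w) = w*(2*w) = 2*w²)
q(F) = -11 + (-5 + F)² (q(F) = (-5 + F)² - 1*11 = (-5 + F)² - 11 = -11 + (-5 + F)²)
C(k, A) = 158*A (C(k, A) = A*(-11 + (-5 + 2*(-3)²)²) = A*(-11 + (-5 + 2*9)²) = A*(-11 + (-5 + 18)²) = A*(-11 + 13²) = A*(-11 + 169) = A*158 = 158*A)
1/C(757, 1077) = 1/(158*1077) = 1/170166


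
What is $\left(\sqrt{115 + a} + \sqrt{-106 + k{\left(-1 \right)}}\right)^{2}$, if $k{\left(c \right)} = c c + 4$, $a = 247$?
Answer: $261 + 2 i \sqrt{36562} \approx 261.0 + 382.42 i$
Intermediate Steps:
$k{\left(c \right)} = 4 + c^{2}$ ($k{\left(c \right)} = c^{2} + 4 = 4 + c^{2}$)
$\left(\sqrt{115 + a} + \sqrt{-106 + k{\left(-1 \right)}}\right)^{2} = \left(\sqrt{115 + 247} + \sqrt{-106 + \left(4 + \left(-1\right)^{2}\right)}\right)^{2} = \left(\sqrt{362} + \sqrt{-106 + \left(4 + 1\right)}\right)^{2} = \left(\sqrt{362} + \sqrt{-106 + 5}\right)^{2} = \left(\sqrt{362} + \sqrt{-101}\right)^{2} = \left(\sqrt{362} + i \sqrt{101}\right)^{2}$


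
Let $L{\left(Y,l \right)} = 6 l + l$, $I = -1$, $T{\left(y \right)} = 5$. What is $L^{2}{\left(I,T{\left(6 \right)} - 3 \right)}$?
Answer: $196$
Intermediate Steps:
$L{\left(Y,l \right)} = 7 l$
$L^{2}{\left(I,T{\left(6 \right)} - 3 \right)} = \left(7 \left(5 - 3\right)\right)^{2} = \left(7 \cdot 2\right)^{2} = 14^{2} = 196$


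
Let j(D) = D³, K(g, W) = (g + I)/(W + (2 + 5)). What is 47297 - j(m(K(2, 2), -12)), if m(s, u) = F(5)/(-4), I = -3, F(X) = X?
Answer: 3027133/64 ≈ 47299.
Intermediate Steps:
K(g, W) = (-3 + g)/(7 + W) (K(g, W) = (g - 3)/(W + (2 + 5)) = (-3 + g)/(W + 7) = (-3 + g)/(7 + W))
m(s, u) = -5/4 (m(s, u) = 5/(-4) = 5*(-¼) = -5/4)
47297 - j(m(K(2, 2), -12)) = 47297 - (-5/4)³ = 47297 - 1*(-125/64) = 47297 + 125/64 = 3027133/64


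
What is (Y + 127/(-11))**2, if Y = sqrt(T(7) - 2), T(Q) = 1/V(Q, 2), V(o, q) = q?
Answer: 31895/242 - 127*I*sqrt(6)/11 ≈ 131.8 - 28.28*I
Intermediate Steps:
T(Q) = 1/2
Y = I*sqrt(6)/2 (Y = sqrt(1/2 - 2) = sqrt(-3/2) = I*sqrt(6)/2 ≈ 1.2247*I)
(Y + 127/(-11))**2 = (I*sqrt(6)/2 + 127/(-11))**2 = (I*sqrt(6)/2 + 127*(-1/11))**2 = (I*sqrt(6)/2 - 127/11)**2 = (-127/11 + I*sqrt(6)/2)**2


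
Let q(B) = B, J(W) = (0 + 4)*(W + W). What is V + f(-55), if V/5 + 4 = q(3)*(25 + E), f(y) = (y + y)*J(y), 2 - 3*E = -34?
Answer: 48935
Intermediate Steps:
E = 12 (E = ⅔ - ⅓*(-34) = ⅔ + 34/3 = 12)
J(W) = 8*W (J(W) = 4*(2*W) = 8*W)
f(y) = 16*y² (f(y) = (y + y)*(8*y) = (2*y)*(8*y) = 16*y²)
V = 535 (V = -20 + 5*(3*(25 + 12)) = -20 + 5*(3*37) = -20 + 5*111 = -20 + 555 = 535)
V + f(-55) = 535 + 16*(-55)² = 535 + 16*3025 = 535 + 48400 = 48935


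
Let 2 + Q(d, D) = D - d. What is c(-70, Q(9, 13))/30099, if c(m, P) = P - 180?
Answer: -178/30099 ≈ -0.0059138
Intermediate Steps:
Q(d, D) = -2 + D - d (Q(d, D) = -2 + (D - d) = -2 + D - d)
c(m, P) = -180 + P
c(-70, Q(9, 13))/30099 = (-180 + (-2 + 13 - 1*9))/30099 = (-180 + (-2 + 13 - 9))*(1/30099) = (-180 + 2)*(1/30099) = -178*1/30099 = -178/30099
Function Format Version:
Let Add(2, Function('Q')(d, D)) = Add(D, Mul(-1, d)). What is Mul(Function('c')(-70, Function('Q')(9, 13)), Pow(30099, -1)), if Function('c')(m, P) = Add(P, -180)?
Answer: Rational(-178, 30099) ≈ -0.0059138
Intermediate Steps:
Function('Q')(d, D) = Add(-2, D, Mul(-1, d)) (Function('Q')(d, D) = Add(-2, Add(D, Mul(-1, d))) = Add(-2, D, Mul(-1, d)))
Function('c')(m, P) = Add(-180, P)
Mul(Function('c')(-70, Function('Q')(9, 13)), Pow(30099, -1)) = Mul(Add(-180, Add(-2, 13, Mul(-1, 9))), Pow(30099, -1)) = Mul(Add(-180, Add(-2, 13, -9)), Rational(1, 30099)) = Mul(Add(-180, 2), Rational(1, 30099)) = Mul(-178, Rational(1, 30099)) = Rational(-178, 30099)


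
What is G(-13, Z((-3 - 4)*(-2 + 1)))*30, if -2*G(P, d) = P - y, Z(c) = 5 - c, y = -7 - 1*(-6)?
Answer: 180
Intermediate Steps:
y = -1 (y = -7 + 6 = -1)
G(P, d) = -½ - P/2 (G(P, d) = -(P - 1*(-1))/2 = -(P + 1)/2 = -(1 + P)/2 = -½ - P/2)
G(-13, Z((-3 - 4)*(-2 + 1)))*30 = (-½ - ½*(-13))*30 = (-½ + 13/2)*30 = 6*30 = 180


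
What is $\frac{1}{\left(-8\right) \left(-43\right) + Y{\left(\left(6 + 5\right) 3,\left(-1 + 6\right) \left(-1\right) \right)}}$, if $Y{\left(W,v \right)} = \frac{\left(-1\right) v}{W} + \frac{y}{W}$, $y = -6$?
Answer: $\frac{33}{11351} \approx 0.0029072$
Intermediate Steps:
$Y{\left(W,v \right)} = - \frac{6}{W} - \frac{v}{W}$ ($Y{\left(W,v \right)} = \frac{\left(-1\right) v}{W} - \frac{6}{W} = - \frac{v}{W} - \frac{6}{W} = - \frac{6}{W} - \frac{v}{W}$)
$\frac{1}{\left(-8\right) \left(-43\right) + Y{\left(\left(6 + 5\right) 3,\left(-1 + 6\right) \left(-1\right) \right)}} = \frac{1}{\left(-8\right) \left(-43\right) + \frac{-6 - \left(-1 + 6\right) \left(-1\right)}{\left(6 + 5\right) 3}} = \frac{1}{344 + \frac{-6 - 5 \left(-1\right)}{11 \cdot 3}} = \frac{1}{344 + \frac{-6 - -5}{33}} = \frac{1}{344 + \frac{-6 + 5}{33}} = \frac{1}{344 + \frac{1}{33} \left(-1\right)} = \frac{1}{344 - \frac{1}{33}} = \frac{1}{\frac{11351}{33}} = \frac{33}{11351}$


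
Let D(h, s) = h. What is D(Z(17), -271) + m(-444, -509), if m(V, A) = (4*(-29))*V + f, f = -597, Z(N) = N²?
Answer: 51196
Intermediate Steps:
m(V, A) = -597 - 116*V (m(V, A) = (4*(-29))*V - 597 = -116*V - 597 = -597 - 116*V)
D(Z(17), -271) + m(-444, -509) = 17² + (-597 - 116*(-444)) = 289 + (-597 + 51504) = 289 + 50907 = 51196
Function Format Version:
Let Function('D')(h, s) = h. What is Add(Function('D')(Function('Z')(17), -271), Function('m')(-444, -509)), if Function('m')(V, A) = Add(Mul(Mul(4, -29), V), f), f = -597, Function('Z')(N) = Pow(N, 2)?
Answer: 51196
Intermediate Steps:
Function('m')(V, A) = Add(-597, Mul(-116, V)) (Function('m')(V, A) = Add(Mul(Mul(4, -29), V), -597) = Add(Mul(-116, V), -597) = Add(-597, Mul(-116, V)))
Add(Function('D')(Function('Z')(17), -271), Function('m')(-444, -509)) = Add(Pow(17, 2), Add(-597, Mul(-116, -444))) = Add(289, Add(-597, 51504)) = Add(289, 50907) = 51196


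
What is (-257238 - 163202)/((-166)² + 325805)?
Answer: -420440/353361 ≈ -1.1898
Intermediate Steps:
(-257238 - 163202)/((-166)² + 325805) = -420440/(27556 + 325805) = -420440/353361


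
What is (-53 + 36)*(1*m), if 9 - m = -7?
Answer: -272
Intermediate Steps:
m = 16 (m = 9 - 1*(-7) = 9 + 7 = 16)
(-53 + 36)*(1*m) = (-53 + 36)*(1*16) = -17*16 = -272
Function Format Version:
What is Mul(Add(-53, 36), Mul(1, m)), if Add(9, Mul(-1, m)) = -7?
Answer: -272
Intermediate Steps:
m = 16 (m = Add(9, Mul(-1, -7)) = Add(9, 7) = 16)
Mul(Add(-53, 36), Mul(1, m)) = Mul(Add(-53, 36), Mul(1, 16)) = Mul(-17, 16) = -272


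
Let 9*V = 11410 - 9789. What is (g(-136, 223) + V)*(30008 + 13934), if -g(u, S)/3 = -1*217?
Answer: 328686160/9 ≈ 3.6521e+7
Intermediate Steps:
V = 1621/9 (V = (11410 - 9789)/9 = (⅑)*1621 = 1621/9 ≈ 180.11)
g(u, S) = 651 (g(u, S) = -(-3)*217 = -3*(-217) = 651)
(g(-136, 223) + V)*(30008 + 13934) = (651 + 1621/9)*(30008 + 13934) = (7480/9)*43942 = 328686160/9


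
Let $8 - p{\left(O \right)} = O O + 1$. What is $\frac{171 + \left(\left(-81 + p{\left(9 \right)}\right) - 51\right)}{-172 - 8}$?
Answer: $\frac{7}{36} \approx 0.19444$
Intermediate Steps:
$p{\left(O \right)} = 7 - O^{2}$ ($p{\left(O \right)} = 8 - \left(O O + 1\right) = 8 - \left(O^{2} + 1\right) = 8 - \left(1 + O^{2}\right) = 7 - O^{2}$)
$\frac{171 + \left(\left(-81 + p{\left(9 \right)}\right) - 51\right)}{-172 - 8} = \frac{171 + \left(\left(-81 + \left(7 - 9^{2}\right)\right) - 51\right)}{-172 - 8} = \frac{171 + \left(\left(-81 + \left(7 - 81\right)\right) - 51\right)}{-180} = \left(171 + \left(\left(-81 + \left(7 - 81\right)\right) - 51\right)\right) \left(- \frac{1}{180}\right) = \left(171 - 206\right) \left(- \frac{1}{180}\right) = \left(-35\right) \left(- \frac{1}{180}\right) = \frac{7}{36}$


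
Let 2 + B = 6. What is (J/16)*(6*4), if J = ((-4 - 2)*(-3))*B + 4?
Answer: 114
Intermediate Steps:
B = 4 (B = -2 + 6 = 4)
J = 76 (J = ((-4 - 2)*(-3))*4 + 4 = -6*(-3)*4 + 4 = 18*4 + 4 = 72 + 4 = 76)
(J/16)*(6*4) = (76/16)*(6*4) = ((1/16)*76)*24 = (19/4)*24 = 114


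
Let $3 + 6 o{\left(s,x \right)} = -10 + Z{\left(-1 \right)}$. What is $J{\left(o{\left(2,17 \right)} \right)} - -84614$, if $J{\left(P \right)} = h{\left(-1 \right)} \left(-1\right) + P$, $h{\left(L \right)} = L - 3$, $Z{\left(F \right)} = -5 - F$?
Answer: $\frac{507691}{6} \approx 84615.0$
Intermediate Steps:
$h{\left(L \right)} = -3 + L$ ($h{\left(L \right)} = L - 3 = -3 + L$)
$o{\left(s,x \right)} = - \frac{17}{6}$ ($o{\left(s,x \right)} = - \frac{1}{2} + \frac{-10 - 4}{6} = - \frac{1}{2} + \frac{1}{6} \left(-14\right) = - \frac{1}{2} - \frac{7}{3} = - \frac{17}{6}$)
$J{\left(P \right)} = 4 + P$ ($J{\left(P \right)} = \left(-3 - 1\right) \left(-1\right) + P = \left(-4\right) \left(-1\right) + P = 4 + P$)
$J{\left(o{\left(2,17 \right)} \right)} - -84614 = \left(4 - \frac{17}{6}\right) - -84614 = \frac{7}{6} + 84614 = \frac{507691}{6}$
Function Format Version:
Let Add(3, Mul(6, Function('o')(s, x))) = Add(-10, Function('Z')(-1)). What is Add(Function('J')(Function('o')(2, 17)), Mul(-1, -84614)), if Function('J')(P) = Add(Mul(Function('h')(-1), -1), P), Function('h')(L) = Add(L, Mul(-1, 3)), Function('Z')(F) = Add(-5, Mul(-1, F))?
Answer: Rational(507691, 6) ≈ 84615.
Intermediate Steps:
Function('h')(L) = Add(-3, L) (Function('h')(L) = Add(L, -3) = Add(-3, L))
Function('o')(s, x) = Rational(-17, 6) (Function('o')(s, x) = Add(Rational(-1, 2), Mul(Rational(1, 6), Add(-10, Add(-5, Mul(-1, -1))))) = Add(Rational(-1, 2), Mul(Rational(1, 6), Add(-10, Add(-5, 1)))) = Add(Rational(-1, 2), Mul(Rational(1, 6), Add(-10, -4))) = Add(Rational(-1, 2), Mul(Rational(1, 6), -14)) = Add(Rational(-1, 2), Rational(-7, 3)) = Rational(-17, 6))
Function('J')(P) = Add(4, P) (Function('J')(P) = Add(Mul(Add(-3, -1), -1), P) = Add(Mul(-4, -1), P) = Add(4, P))
Add(Function('J')(Function('o')(2, 17)), Mul(-1, -84614)) = Add(Add(4, Rational(-17, 6)), Mul(-1, -84614)) = Add(Rational(7, 6), 84614) = Rational(507691, 6)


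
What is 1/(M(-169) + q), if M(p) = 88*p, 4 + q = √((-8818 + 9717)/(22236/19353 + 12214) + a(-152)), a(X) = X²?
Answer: -1172227699176/17436238653652423 - √143463089308188958278/17436238653652423 ≈ -6.7916e-5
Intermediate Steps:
q = -4 + √143463089308188958278/78799926 (q = -4 + √((-8818 + 9717)/(22236/19353 + 12214) + (-152)²) = -4 + √(899/(22236*(1/19353) + 12214) + 23104) = -4 + √(899/(7412/6451 + 12214) + 23104) = -4 + √(899/(78799926/6451) + 23104) = -4 + √(899*(6451/78799926) + 23104) = -4 + √(5799449/78799926 + 23104) = -4 + √(1820599289753/78799926) = -4 + √143463089308188958278/78799926 ≈ 148.00)
1/(M(-169) + q) = 1/(88*(-169) + (-4 + √143463089308188958278/78799926)) = 1/(-14872 + (-4 + √143463089308188958278/78799926)) = 1/(-14876 + √143463089308188958278/78799926)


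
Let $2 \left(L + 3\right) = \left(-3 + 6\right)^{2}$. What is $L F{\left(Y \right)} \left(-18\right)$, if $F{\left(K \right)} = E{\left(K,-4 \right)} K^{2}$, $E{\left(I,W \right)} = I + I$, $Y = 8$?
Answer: $-27648$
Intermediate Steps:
$L = \frac{3}{2}$ ($L = -3 + \frac{\left(-3 + 6\right)^{2}}{2} = -3 + \frac{3^{2}}{2} = -3 + \frac{1}{2} \cdot 9 = -3 + \frac{9}{2} = \frac{3}{2} \approx 1.5$)
$E{\left(I,W \right)} = 2 I$
$F{\left(K \right)} = 2 K^{3}$ ($F{\left(K \right)} = 2 K K^{2} = 2 K^{3}$)
$L F{\left(Y \right)} \left(-18\right) = \frac{3 \cdot 2 \cdot 8^{3}}{2} \left(-18\right) = \frac{3 \cdot 2 \cdot 512}{2} \left(-18\right) = \frac{3}{2} \cdot 1024 \left(-18\right) = 1536 \left(-18\right) = -27648$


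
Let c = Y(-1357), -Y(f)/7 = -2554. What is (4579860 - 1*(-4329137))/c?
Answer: 8908997/17878 ≈ 498.32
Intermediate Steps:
Y(f) = 17878 (Y(f) = -7*(-2554) = 17878)
c = 17878
(4579860 - 1*(-4329137))/c = (4579860 - 1*(-4329137))/17878 = (4579860 + 4329137)*(1/17878) = 8908997*(1/17878) = 8908997/17878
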